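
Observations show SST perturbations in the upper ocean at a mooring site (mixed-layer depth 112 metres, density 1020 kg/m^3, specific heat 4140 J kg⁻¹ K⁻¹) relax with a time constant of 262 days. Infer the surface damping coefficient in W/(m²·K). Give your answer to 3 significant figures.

20.9

Areal heat capacity C = ρ c_p D = 1020 × 4140 × 112 = 4.73×10^8 J m⁻² K⁻¹.
τ = 262 days = 2.26×10^7 s.
λ = C / τ = 4.73×10^8 / 2.26×10^7 = 20.9 W/(m²·K).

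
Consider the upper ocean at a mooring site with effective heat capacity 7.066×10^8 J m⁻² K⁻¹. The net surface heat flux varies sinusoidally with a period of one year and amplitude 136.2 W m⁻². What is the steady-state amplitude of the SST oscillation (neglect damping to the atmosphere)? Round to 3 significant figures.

0.967 K

Areal heat capacity C = 7.066×10^8 J m⁻² K⁻¹ (given).
Angular frequency ω = 2π / T = 2π / 3.15×10^7 s = 1.99×10^-7 s⁻¹.
Cω = 7.07×10^8 × 1.99×10^-7 = 141 W/(m²·K).
Amplitude A = F₀ / (Cω) = 136.2 / 141 = 0.967 K.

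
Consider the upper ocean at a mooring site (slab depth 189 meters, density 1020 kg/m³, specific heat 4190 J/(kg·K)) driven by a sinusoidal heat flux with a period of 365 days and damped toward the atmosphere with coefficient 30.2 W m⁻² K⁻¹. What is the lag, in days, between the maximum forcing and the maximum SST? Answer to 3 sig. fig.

Areal heat capacity C = ρ c_p D = 1020 × 4190 × 189 = 8.08×10^8 J/(m²·K).
ω = 2π / 3.15×10^7 s = 1.99×10^-7 s⁻¹.
Phase lag φ = arctan(Cω/λ) = arctan(161/30.2) = 1.39 rad.
Time lag = φ / ω = 1.39 / 1.99×10^-7 = 6.95×10^6 s = 80.5 days.

80.5 days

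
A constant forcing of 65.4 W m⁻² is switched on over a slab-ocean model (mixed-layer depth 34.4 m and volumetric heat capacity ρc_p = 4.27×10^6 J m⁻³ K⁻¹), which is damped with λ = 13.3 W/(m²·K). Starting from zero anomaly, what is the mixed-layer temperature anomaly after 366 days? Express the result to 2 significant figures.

Areal heat capacity C = ρc_p × D = 4.27×10^6 × 34.4 = 1.47×10^8 J/(m^2 K).
τ = C / λ = 1.47×10^8 / 13.3 = 1.10×10^7 s.
Equilibrium anomaly ΔT_eq = F / λ = 65.4 / 13.3 = 4.92 K.
t = 366 days = 3.16×10^7 s, so t/τ = 2.86.
ΔT(t) = ΔT_eq (1 − e^(−t/τ)) = 4.92 × (1 − e^−2.86) = 4.64 K.

4.6 K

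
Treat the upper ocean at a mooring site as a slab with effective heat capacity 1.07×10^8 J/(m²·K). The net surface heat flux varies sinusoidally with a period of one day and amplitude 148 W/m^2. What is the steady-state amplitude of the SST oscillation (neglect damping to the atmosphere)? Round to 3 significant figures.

0.0190 K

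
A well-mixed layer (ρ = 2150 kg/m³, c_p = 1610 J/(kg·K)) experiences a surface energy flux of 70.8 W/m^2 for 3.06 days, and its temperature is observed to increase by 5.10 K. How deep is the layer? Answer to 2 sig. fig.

Heat input Q = F Δt = 70.8 × 2.64×10^5 s = 1.87×10^7 J/m².
Required areal heat capacity C = Q / ΔT = 3.67×10^6 J/(m²·K).
Depth D = C / (ρ c_p) = 3.67×10^6 / (2150 × 1610) = 1.06 m.

1.1 m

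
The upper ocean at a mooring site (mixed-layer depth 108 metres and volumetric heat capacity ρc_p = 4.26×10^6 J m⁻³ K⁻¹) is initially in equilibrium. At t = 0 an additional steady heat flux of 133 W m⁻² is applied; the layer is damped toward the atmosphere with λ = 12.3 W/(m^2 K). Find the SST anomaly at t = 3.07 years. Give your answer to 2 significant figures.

10 K

Areal heat capacity C = ρc_p × D = 4.26×10^6 × 108 = 4.60×10^8 J m⁻² K⁻¹.
τ = C / λ = 4.60×10^8 / 12.3 = 3.74×10^7 s.
Equilibrium anomaly ΔT_eq = F / λ = 133 / 12.3 = 10.8 K.
t = 3.07 years = 9.69×10^7 s, so t/τ = 2.59.
ΔT(t) = ΔT_eq (1 − e^(−t/τ)) = 10.8 × (1 − e^−2.59) = 10.0 K.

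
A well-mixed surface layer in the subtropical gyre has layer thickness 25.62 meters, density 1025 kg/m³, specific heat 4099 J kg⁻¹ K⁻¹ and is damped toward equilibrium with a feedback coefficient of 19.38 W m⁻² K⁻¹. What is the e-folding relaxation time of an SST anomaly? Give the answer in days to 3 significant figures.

Areal heat capacity C = ρ c_p D = 1025 × 4099 × 25.62 = 1.08×10^8 J/(m^2 K).
Relaxation time τ = C / λ = 1.08×10^8 / 19.38 = 5.55×10^6 s.
In days: 5.55×10^6 s / (86400 s/day) = 64.3 days.

64.3 days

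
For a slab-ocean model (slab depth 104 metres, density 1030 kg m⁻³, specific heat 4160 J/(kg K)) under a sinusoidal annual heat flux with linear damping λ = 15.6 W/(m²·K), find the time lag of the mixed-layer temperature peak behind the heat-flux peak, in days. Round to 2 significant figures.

Areal heat capacity C = ρ c_p D = 1030 × 4160 × 104 = 4.46×10^8 J m⁻² K⁻¹.
ω = 2π / 3.15×10^7 s = 1.99×10^-7 s⁻¹.
Phase lag φ = arctan(Cω/λ) = arctan(88.8/15.6) = 1.40 rad.
Time lag = φ / ω = 1.40 / 1.99×10^-7 = 7.01×10^6 s = 81.1 days.

81 days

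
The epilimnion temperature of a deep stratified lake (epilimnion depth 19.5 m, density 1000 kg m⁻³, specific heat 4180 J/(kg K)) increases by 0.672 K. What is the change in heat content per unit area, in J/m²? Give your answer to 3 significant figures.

5.48×10^7

Areal heat capacity C = ρ c_p D = 1000 × 4180 × 19.5 = 8.15×10^7 J m⁻² K⁻¹.
ΔQ = C ΔT = 8.15×10^7 × 0.672 = 5.48×10^7 J/m².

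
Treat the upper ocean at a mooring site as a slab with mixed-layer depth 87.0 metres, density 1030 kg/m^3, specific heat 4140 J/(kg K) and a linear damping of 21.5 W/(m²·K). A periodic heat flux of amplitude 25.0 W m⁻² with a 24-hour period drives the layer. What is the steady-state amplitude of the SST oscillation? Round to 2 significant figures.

Areal heat capacity C = ρ c_p D = 1030 × 4140 × 87.0 = 3.71×10^8 J m⁻² K⁻¹.
Angular frequency ω = 2π / T = 2π / 86400 s = 7.27×10^-5 s⁻¹.
√((Cω)² + λ²) = √((27000)² + 21.5²) = 27000 W/(m²·K).
Amplitude A = F₀ / √((Cω)²+λ²) = 25.0 / 27000 = 9.27×10^-4 K.

9.3×10^-4 K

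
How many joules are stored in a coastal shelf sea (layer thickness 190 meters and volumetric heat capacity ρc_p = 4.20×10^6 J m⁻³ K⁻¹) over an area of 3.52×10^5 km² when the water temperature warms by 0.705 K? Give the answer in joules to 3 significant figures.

Areal heat capacity C = ρc_p × D = 4.20×10^6 × 190 = 7.98×10^8 J/(m²·K).
Heat per unit area: q = C ΔT = 7.98×10^8 × 0.705 = 5.63×10^8 J/m².
Total heat: Q = q × A = 5.63×10^8 × (3.52×10^5 × 10⁶ m²) = 1.98×10^20 J.

1.98×10^20 J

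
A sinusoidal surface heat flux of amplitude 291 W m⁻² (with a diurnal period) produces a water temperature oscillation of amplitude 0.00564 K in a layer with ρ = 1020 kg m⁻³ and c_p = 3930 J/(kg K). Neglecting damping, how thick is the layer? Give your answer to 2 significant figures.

ω = 2π / 86400 s = 7.27×10^-5 s⁻¹.
Required C = F₀ / (A ω) = 291 / (0.00564 × 7.27×10^-5) = 7.09×10^8 J/(m²·K).
D = C / (ρ c_p) = 7.09×10^8 / (1020 × 3930) = 177 m.

180 m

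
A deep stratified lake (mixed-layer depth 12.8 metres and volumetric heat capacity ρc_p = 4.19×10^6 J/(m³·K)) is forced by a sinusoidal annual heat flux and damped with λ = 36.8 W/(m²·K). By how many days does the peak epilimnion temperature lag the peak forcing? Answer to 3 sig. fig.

Areal heat capacity C = ρc_p × D = 4.19×10^6 × 12.8 = 5.36×10^7 J/(m^2 K).
ω = 2π / 3.15×10^7 s = 1.99×10^-7 s⁻¹.
Phase lag φ = arctan(Cω/λ) = arctan(10.7/36.8) = 0.283 rad.
Time lag = φ / ω = 0.283 / 1.99×10^-7 = 1.42×10^6 s = 16.4 days.

16.4 days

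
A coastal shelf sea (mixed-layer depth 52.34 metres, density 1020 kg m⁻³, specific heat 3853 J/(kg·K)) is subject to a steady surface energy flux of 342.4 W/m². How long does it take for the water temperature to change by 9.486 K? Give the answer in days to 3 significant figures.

66.0 days

Areal heat capacity C = ρ c_p D = 1020 × 3853 × 52.34 = 2.06×10^8 J m⁻² K⁻¹.
Time required: Δt = C ΔT / F = 2.06×10^8 × 9.486 / 342.4 = 5.70×10^6 s.
In days: 5.70×10^6 s / (86400 s/day) = 66.0 days.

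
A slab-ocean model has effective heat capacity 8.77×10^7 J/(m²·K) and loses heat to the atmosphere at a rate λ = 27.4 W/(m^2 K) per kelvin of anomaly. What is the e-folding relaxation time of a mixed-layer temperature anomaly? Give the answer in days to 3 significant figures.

Areal heat capacity C = 8.77×10^7 J/(m²·K) (given).
Relaxation time τ = C / λ = 8.77×10^7 / 27.4 = 3.20×10^6 s.
In days: 3.20×10^6 s / (86400 s/day) = 37.0 days.

37.0 days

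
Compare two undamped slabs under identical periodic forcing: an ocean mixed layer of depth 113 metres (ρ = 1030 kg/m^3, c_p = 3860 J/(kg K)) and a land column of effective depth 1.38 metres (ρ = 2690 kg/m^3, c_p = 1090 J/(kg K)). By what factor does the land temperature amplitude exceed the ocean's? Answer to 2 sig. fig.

110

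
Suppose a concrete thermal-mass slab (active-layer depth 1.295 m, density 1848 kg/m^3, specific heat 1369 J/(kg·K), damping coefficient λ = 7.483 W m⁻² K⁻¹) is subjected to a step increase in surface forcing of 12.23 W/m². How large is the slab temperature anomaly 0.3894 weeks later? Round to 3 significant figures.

Areal heat capacity C = ρ c_p D = 1848 × 1369 × 1.295 = 3.28×10^6 J/(m^2 K).
τ = C / λ = 3.28×10^6 / 7.483 = 4.38×10^5 s.
Equilibrium anomaly ΔT_eq = F / λ = 12.23 / 7.483 = 1.63 K.
t = 0.3894 weeks = 2.36×10^5 s, so t/τ = 0.538.
ΔT(t) = ΔT_eq (1 − e^(−t/τ)) = 1.63 × (1 − e^−0.538) = 0.680 K.

0.680 K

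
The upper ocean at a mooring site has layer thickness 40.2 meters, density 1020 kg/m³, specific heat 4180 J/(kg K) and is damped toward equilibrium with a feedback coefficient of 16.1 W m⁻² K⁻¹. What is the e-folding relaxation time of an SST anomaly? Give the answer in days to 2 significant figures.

Areal heat capacity C = ρ c_p D = 1020 × 4180 × 40.2 = 1.71×10^8 J m⁻² K⁻¹.
Relaxation time τ = C / λ = 1.71×10^8 / 16.1 = 1.06×10^7 s.
In days: 1.06×10^7 s / (86400 s/day) = 123 days.

120 days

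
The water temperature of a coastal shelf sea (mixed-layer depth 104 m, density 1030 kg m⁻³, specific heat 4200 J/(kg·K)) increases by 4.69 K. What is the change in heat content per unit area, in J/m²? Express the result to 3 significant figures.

2.11×10^9

Areal heat capacity C = ρ c_p D = 1030 × 4200 × 104 = 4.50×10^8 J m⁻² K⁻¹.
ΔQ = C ΔT = 4.50×10^8 × 4.69 = 2.11×10^9 J/m².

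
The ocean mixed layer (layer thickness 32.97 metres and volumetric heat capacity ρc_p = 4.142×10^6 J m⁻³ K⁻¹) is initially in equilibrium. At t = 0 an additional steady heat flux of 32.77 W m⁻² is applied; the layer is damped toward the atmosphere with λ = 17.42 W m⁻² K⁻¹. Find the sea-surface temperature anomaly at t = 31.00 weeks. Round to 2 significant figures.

1.7 K

Areal heat capacity C = ρc_p × D = 4.142×10^6 × 32.97 = 1.37×10^8 J m⁻² K⁻¹.
τ = C / λ = 1.37×10^8 / 17.42 = 7.84×10^6 s.
Equilibrium anomaly ΔT_eq = F / λ = 32.77 / 17.42 = 1.88 K.
t = 31.00 weeks = 1.87×10^7 s, so t/τ = 2.39.
ΔT(t) = ΔT_eq (1 − e^(−t/τ)) = 1.88 × (1 − e^−2.39) = 1.71 K.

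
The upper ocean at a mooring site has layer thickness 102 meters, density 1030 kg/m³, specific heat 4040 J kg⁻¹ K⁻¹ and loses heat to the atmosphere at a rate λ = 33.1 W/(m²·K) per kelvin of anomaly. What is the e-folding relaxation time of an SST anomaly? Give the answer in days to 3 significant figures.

148 days

Areal heat capacity C = ρ c_p D = 1030 × 4040 × 102 = 4.24×10^8 J/(m^2 K).
Relaxation time τ = C / λ = 4.24×10^8 / 33.1 = 1.28×10^7 s.
In days: 1.28×10^7 s / (86400 s/day) = 148 days.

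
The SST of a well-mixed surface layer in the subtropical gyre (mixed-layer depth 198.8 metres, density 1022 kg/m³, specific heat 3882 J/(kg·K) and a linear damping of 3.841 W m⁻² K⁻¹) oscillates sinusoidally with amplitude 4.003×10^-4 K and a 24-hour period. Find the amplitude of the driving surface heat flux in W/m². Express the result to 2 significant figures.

Areal heat capacity C = ρ c_p D = 1022 × 3882 × 198.8 = 7.89×10^8 J/(m²·K).
ω = 2π / 86400 s = 7.27×10^-5 s⁻¹.
√((Cω)² + λ²) = √((57400)² + 3.841²) = 57400 W/(m²·K).
F₀ = A × √((Cω)²+λ²) = 4.003×10^-4 × 57400 = 23.0 W/m².

23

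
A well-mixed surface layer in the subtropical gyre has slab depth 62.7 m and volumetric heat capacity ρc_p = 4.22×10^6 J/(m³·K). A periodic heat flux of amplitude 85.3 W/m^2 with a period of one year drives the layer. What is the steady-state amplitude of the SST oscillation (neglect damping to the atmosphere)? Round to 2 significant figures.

Areal heat capacity C = ρc_p × D = 4.22×10^6 × 62.7 = 2.65×10^8 J/(m²·K).
Angular frequency ω = 2π / T = 2π / 3.15×10^7 s = 1.99×10^-7 s⁻¹.
Cω = 2.65×10^8 × 1.99×10^-7 = 52.7 W/(m²·K).
Amplitude A = F₀ / (Cω) = 85.3 / 52.7 = 1.62 K.

1.6 K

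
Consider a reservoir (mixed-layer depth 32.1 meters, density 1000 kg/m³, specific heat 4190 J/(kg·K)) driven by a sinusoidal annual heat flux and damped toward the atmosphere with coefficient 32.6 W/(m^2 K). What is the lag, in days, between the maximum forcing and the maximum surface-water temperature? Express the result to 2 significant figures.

40 days

Areal heat capacity C = ρ c_p D = 1000 × 4190 × 32.1 = 1.34×10^8 J m⁻² K⁻¹.
ω = 2π / 3.15×10^7 s = 1.99×10^-7 s⁻¹.
Phase lag φ = arctan(Cω/λ) = arctan(26.8/32.6) = 0.688 rad.
Time lag = φ / ω = 0.688 / 1.99×10^-7 = 3.45×10^6 s = 40.0 days.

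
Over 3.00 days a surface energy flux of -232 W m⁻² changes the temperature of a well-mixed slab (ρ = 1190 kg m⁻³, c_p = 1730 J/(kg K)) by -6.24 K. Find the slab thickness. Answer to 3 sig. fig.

Heat input Q = F Δt = -232 × 2.59×10^5 s = -6.01×10^7 J/m².
Required areal heat capacity C = Q / ΔT = 9.64×10^6 J/(m²·K).
Depth D = C / (ρ c_p) = 9.64×10^6 / (1190 × 1730) = 4.68 m.

4.68 m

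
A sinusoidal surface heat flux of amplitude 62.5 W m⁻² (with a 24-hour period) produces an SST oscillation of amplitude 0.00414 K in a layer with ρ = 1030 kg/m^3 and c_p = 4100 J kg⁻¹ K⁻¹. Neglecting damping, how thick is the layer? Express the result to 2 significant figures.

ω = 2π / 86400 s = 7.27×10^-5 s⁻¹.
Required C = F₀ / (A ω) = 62.5 / (0.00414 × 7.27×10^-5) = 2.08×10^8 J/(m²·K).
D = C / (ρ c_p) = 2.08×10^8 / (1030 × 4100) = 49.2 m.

49 m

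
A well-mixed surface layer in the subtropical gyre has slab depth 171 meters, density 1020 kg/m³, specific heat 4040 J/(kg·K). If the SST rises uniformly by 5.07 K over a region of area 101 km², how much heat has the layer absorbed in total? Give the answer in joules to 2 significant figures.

Areal heat capacity C = ρ c_p D = 1020 × 4040 × 171 = 7.05×10^8 J m⁻² K⁻¹.
Heat per unit area: q = C ΔT = 7.05×10^8 × 5.07 = 3.57×10^9 J/m².
Total heat: Q = q × A = 3.57×10^9 × (101 × 10⁶ m²) = 3.61×10^17 J.

3.6×10^17 J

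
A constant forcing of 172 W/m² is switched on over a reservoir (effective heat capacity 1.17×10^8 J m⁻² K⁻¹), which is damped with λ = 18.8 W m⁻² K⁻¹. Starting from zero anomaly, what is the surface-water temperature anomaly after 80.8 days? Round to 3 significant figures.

Areal heat capacity C = 1.17×10^8 J m⁻² K⁻¹ (given).
τ = C / λ = 1.17×10^8 / 18.8 = 6.22×10^6 s.
Equilibrium anomaly ΔT_eq = F / λ = 172 / 18.8 = 9.15 K.
t = 80.8 days = 6.98×10^6 s, so t/τ = 1.12.
ΔT(t) = ΔT_eq (1 − e^(−t/τ)) = 9.15 × (1 − e^−1.12) = 6.17 K.

6.17 K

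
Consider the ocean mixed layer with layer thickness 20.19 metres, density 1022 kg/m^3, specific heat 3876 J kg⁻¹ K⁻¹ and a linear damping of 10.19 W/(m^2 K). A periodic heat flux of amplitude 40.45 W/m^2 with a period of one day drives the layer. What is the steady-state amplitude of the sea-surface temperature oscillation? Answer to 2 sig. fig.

0.0070 K

Areal heat capacity C = ρ c_p D = 1022 × 3876 × 20.19 = 8.00×10^7 J m⁻² K⁻¹.
Angular frequency ω = 2π / T = 2π / 86400 s = 7.27×10^-5 s⁻¹.
√((Cω)² + λ²) = √((5820)² + 10.19²) = 5820 W/(m²·K).
Amplitude A = F₀ / √((Cω)²+λ²) = 40.45 / 5820 = 0.00695 K.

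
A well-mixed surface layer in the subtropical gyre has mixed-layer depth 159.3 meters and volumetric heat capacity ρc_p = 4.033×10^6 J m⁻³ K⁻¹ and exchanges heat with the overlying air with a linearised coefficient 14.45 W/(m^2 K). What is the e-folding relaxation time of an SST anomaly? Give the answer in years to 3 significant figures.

Areal heat capacity C = ρc_p × D = 4.033×10^6 × 159.3 = 6.42×10^8 J/(m^2 K).
Relaxation time τ = C / λ = 6.42×10^8 / 14.45 = 4.45×10^7 s.
In years: 4.45×10^7 s / (3.156×10^7 s/year) = 1.41 years.

1.41 years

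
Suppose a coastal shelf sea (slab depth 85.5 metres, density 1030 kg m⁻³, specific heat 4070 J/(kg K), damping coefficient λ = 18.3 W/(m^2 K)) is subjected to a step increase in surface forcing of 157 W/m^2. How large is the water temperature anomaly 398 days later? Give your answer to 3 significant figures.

7.10 K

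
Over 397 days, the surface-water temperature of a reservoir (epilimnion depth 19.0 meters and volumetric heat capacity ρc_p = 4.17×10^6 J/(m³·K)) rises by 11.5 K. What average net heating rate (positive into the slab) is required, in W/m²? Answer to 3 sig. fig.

Areal heat capacity C = ρc_p × D = 4.17×10^6 × 19.0 = 7.92×10^7 J m⁻² K⁻¹.
Required heat per unit area: Q = C ΔT = 7.92×10^7 × 11.5 = 9.11×10^8 J/m².
Flux F = Q / Δt = 9.11×10^8 / 3.43×10^7 s = 26.6 W/m².

26.6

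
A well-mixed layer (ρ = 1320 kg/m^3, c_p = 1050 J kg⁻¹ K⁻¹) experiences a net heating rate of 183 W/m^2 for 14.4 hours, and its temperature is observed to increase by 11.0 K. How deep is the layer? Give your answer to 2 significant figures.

Heat input Q = F Δt = 183 × 51800 s = 9.49×10^6 J/m².
Required areal heat capacity C = Q / ΔT = 8.62×10^5 J/(m²·K).
Depth D = C / (ρ c_p) = 8.62×10^5 / (1320 × 1050) = 0.622 m.

0.62 m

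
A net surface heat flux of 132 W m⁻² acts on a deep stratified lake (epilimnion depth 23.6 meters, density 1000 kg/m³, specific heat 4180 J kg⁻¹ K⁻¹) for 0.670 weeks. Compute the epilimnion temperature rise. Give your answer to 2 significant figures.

Areal heat capacity C = ρ c_p D = 1000 × 4180 × 23.6 = 9.86×10^7 J/(m²·K).
Net heat input Q = F Δt = 132 × (0.670 weeks × 6.048×10^5 s/week) = 5.35×10^7 J/m².
ΔT = Q / C = 5.35×10^7 / 9.86×10^7 = 0.542 K.

0.54 K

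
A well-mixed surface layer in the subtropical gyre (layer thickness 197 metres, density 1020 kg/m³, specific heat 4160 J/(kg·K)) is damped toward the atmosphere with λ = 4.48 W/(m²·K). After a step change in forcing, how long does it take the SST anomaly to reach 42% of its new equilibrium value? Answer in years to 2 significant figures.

3.2 years

Areal heat capacity C = ρ c_p D = 1020 × 4160 × 197 = 8.36×10^8 J/(m^2 K).
τ = C / λ = 8.36×10^8 / 4.48 = 1.87×10^8 s.
Fraction reached: 1 − e^(−t/τ) = 0.42 ⇒ t = −τ ln(1 − 0.42) = τ × 0.545.
t = 1.02×10^8 s = 3.22 years.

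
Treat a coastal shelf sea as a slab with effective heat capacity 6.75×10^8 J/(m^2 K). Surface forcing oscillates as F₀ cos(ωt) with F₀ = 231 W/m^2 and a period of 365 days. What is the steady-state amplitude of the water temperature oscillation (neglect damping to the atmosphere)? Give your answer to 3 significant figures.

1.72 K

Areal heat capacity C = 6.75×10^8 J/(m^2 K) (given).
Angular frequency ω = 2π / T = 2π / 3.15×10^7 s = 1.99×10^-7 s⁻¹.
Cω = 6.75×10^8 × 1.99×10^-7 = 134 W/(m²·K).
Amplitude A = F₀ / (Cω) = 231 / 134 = 1.72 K.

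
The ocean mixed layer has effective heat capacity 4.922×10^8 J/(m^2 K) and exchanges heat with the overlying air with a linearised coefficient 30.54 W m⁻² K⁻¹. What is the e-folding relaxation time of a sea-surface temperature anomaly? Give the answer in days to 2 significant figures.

Areal heat capacity C = 4.922×10^8 J/(m^2 K) (given).
Relaxation time τ = C / λ = 4.92×10^8 / 30.54 = 1.61×10^7 s.
In days: 1.61×10^7 s / (86400 s/day) = 187 days.

190 days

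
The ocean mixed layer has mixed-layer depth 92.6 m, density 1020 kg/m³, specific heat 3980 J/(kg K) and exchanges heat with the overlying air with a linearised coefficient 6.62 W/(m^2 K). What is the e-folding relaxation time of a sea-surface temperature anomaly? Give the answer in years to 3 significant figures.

1.80 years

Areal heat capacity C = ρ c_p D = 1020 × 3980 × 92.6 = 3.76×10^8 J m⁻² K⁻¹.
Relaxation time τ = C / λ = 3.76×10^8 / 6.62 = 5.68×10^7 s.
In years: 5.68×10^7 s / (3.156×10^7 s/year) = 1.80 years.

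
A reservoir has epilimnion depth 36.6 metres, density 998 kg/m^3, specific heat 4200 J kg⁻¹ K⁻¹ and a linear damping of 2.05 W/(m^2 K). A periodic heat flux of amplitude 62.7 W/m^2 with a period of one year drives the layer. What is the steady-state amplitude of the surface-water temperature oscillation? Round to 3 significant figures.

2.05 K

Areal heat capacity C = ρ c_p D = 998 × 4200 × 36.6 = 1.53×10^8 J m⁻² K⁻¹.
Angular frequency ω = 2π / T = 2π / 3.15×10^7 s = 1.99×10^-7 s⁻¹.
√((Cω)² + λ²) = √((30.6)² + 2.05²) = 30.6 W/(m²·K).
Amplitude A = F₀ / √((Cω)²+λ²) = 62.7 / 30.6 = 2.05 K.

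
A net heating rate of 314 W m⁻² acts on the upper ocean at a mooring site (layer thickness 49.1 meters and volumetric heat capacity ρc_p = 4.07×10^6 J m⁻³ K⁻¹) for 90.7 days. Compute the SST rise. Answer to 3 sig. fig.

Areal heat capacity C = ρc_p × D = 4.07×10^6 × 49.1 = 2.00×10^8 J/(m^2 K).
Net heat input Q = F Δt = 314 × (90.7 days × 86400 s/day) = 2.46×10^9 J/m².
ΔT = Q / C = 2.46×10^9 / 2.00×10^8 = 12.3 K.

12.3 K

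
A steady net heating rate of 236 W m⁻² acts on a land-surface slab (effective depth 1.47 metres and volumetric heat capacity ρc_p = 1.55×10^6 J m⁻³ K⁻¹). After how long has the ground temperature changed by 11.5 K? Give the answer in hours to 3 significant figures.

30.8 hours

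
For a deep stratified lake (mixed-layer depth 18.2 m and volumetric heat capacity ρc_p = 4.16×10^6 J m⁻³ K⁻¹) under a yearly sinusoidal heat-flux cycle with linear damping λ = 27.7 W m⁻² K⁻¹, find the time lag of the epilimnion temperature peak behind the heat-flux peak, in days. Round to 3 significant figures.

29.0 days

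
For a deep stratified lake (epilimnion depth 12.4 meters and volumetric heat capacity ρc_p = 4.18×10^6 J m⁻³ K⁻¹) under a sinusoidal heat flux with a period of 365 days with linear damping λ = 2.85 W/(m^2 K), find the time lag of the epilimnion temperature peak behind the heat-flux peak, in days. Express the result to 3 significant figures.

75.6 days

Areal heat capacity C = ρc_p × D = 4.18×10^6 × 12.4 = 5.18×10^7 J/(m^2 K).
ω = 2π / 3.15×10^7 s = 1.99×10^-7 s⁻¹.
Phase lag φ = arctan(Cω/λ) = arctan(10.3/2.85) = 1.30 rad.
Time lag = φ / ω = 1.30 / 1.99×10^-7 = 6.53×10^6 s = 75.6 days.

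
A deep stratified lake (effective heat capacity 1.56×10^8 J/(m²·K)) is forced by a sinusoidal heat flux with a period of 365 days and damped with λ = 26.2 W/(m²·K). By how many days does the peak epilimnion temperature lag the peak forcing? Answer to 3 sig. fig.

50.6 days

Areal heat capacity C = 1.56×10^8 J/(m²·K) (given).
ω = 2π / 3.15×10^7 s = 1.99×10^-7 s⁻¹.
Phase lag φ = arctan(Cω/λ) = arctan(31.1/26.2) = 0.870 rad.
Time lag = φ / ω = 0.870 / 1.99×10^-7 = 4.37×10^6 s = 50.6 days.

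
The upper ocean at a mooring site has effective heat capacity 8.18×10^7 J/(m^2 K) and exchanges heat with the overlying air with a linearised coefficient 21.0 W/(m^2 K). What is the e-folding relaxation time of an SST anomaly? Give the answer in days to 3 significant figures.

45.1 days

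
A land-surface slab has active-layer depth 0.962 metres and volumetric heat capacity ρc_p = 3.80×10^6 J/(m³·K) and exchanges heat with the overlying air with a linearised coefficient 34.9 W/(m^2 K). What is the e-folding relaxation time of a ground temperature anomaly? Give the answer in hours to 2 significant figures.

Areal heat capacity C = ρc_p × D = 3.80×10^6 × 0.962 = 3.66×10^6 J m⁻² K⁻¹.
Relaxation time τ = C / λ = 3.66×10^6 / 34.9 = 1.05×10^5 s.
In hours: 1.05×10^5 s / (3600 s/hour) = 29.1 hours.

29 hours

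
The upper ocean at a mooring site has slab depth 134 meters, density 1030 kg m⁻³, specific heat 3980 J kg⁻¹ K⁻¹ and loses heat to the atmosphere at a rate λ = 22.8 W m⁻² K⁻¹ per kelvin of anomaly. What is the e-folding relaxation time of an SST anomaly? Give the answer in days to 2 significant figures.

Areal heat capacity C = ρ c_p D = 1030 × 3980 × 134 = 5.49×10^8 J/(m^2 K).
Relaxation time τ = C / λ = 5.49×10^8 / 22.8 = 2.41×10^7 s.
In days: 2.41×10^7 s / (86400 s/day) = 279 days.

280 days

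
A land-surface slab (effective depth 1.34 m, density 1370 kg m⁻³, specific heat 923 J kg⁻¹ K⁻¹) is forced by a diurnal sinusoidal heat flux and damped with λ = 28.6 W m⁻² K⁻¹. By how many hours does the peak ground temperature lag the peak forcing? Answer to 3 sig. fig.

5.13 hours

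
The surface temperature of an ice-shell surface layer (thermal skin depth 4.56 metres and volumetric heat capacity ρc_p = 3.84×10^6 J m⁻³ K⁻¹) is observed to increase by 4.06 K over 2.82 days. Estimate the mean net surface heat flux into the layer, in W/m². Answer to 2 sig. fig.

Areal heat capacity C = ρc_p × D = 3.84×10^6 × 4.56 = 1.75×10^7 J m⁻² K⁻¹.
Required heat per unit area: Q = C ΔT = 1.75×10^7 × 4.06 = 7.11×10^7 J/m².
Flux F = Q / Δt = 7.11×10^7 / 2.44×10^5 s = 292 W/m².

290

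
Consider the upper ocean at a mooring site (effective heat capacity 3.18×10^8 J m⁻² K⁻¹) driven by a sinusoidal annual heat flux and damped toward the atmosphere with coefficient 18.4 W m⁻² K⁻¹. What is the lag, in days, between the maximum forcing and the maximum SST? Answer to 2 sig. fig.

Areal heat capacity C = 3.18×10^8 J m⁻² K⁻¹ (given).
ω = 2π / 3.15×10^7 s = 1.99×10^-7 s⁻¹.
Phase lag φ = arctan(Cω/λ) = arctan(63.4/18.4) = 1.29 rad.
Time lag = φ / ω = 1.29 / 1.99×10^-7 = 6.47×10^6 s = 74.8 days.

75 days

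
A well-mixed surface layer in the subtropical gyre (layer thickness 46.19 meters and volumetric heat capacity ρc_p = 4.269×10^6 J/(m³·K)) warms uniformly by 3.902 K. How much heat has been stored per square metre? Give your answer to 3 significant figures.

7.69×10^8

Areal heat capacity C = ρc_p × D = 4.269×10^6 × 46.19 = 1.97×10^8 J/(m²·K).
ΔQ = C ΔT = 1.97×10^8 × 3.902 = 7.69×10^8 J/m².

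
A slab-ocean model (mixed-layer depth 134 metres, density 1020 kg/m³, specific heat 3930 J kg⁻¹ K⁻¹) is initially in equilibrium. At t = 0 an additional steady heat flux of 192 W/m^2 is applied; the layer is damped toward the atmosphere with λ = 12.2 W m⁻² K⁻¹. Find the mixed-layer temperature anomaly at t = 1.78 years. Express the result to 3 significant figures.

11.3 K

Areal heat capacity C = ρ c_p D = 1020 × 3930 × 134 = 5.37×10^8 J/(m^2 K).
τ = C / λ = 5.37×10^8 / 12.2 = 4.40×10^7 s.
Equilibrium anomaly ΔT_eq = F / λ = 192 / 12.2 = 15.7 K.
t = 1.78 years = 5.62×10^7 s, so t/τ = 1.28.
ΔT(t) = ΔT_eq (1 − e^(−t/τ)) = 15.7 × (1 − e^−1.28) = 11.3 K.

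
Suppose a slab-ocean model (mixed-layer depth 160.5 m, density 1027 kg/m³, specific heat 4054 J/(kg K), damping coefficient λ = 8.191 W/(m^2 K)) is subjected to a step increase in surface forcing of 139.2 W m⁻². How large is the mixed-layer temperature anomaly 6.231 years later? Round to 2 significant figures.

Areal heat capacity C = ρ c_p D = 1027 × 4054 × 160.5 = 6.68×10^8 J m⁻² K⁻¹.
τ = C / λ = 6.68×10^8 / 8.191 = 8.16×10^7 s.
Equilibrium anomaly ΔT_eq = F / λ = 139.2 / 8.191 = 17.0 K.
t = 6.231 years = 1.97×10^8 s, so t/τ = 2.41.
ΔT(t) = ΔT_eq (1 − e^(−t/τ)) = 17.0 × (1 − e^−2.41) = 15.5 K.

15 K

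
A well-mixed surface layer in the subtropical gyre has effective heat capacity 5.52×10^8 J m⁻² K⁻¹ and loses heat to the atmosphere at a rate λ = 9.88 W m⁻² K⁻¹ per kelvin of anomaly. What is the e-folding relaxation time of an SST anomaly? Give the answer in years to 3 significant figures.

Areal heat capacity C = 5.52×10^8 J m⁻² K⁻¹ (given).
Relaxation time τ = C / λ = 5.52×10^8 / 9.88 = 5.59×10^7 s.
In years: 5.59×10^7 s / (3.156×10^7 s/year) = 1.77 years.

1.77 years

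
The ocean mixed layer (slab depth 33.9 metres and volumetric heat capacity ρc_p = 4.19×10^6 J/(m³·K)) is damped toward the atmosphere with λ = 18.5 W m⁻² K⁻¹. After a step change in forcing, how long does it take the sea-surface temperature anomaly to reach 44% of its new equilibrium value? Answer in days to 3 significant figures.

51.5 days

Areal heat capacity C = ρc_p × D = 4.19×10^6 × 33.9 = 1.42×10^8 J m⁻² K⁻¹.
τ = C / λ = 1.42×10^8 / 18.5 = 7.68×10^6 s.
Fraction reached: 1 − e^(−t/τ) = 0.44 ⇒ t = −τ ln(1 − 0.44) = τ × 0.580.
t = 4.45×10^6 s = 51.5 days.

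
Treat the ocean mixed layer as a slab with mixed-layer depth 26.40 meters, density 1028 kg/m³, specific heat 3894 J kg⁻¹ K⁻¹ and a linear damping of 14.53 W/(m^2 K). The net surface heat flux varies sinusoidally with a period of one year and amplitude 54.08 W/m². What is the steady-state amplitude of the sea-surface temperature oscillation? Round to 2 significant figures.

2.1 K

Areal heat capacity C = ρ c_p D = 1028 × 3894 × 26.40 = 1.06×10^8 J/(m²·K).
Angular frequency ω = 2π / T = 2π / 3.15×10^7 s = 1.99×10^-7 s⁻¹.
√((Cω)² + λ²) = √((21.1)² + 14.53²) = 25.6 W/(m²·K).
Amplitude A = F₀ / √((Cω)²+λ²) = 54.08 / 25.6 = 2.11 K.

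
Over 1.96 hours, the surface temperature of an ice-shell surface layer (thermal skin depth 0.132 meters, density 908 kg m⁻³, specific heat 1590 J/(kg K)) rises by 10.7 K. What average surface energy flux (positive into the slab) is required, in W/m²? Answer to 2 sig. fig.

Areal heat capacity C = ρ c_p D = 908 × 1590 × 0.132 = 1.91×10^5 J m⁻² K⁻¹.
Required heat per unit area: Q = C ΔT = 1.91×10^5 × 10.7 = 2.04×10^6 J/m².
Flux F = Q / Δt = 2.04×10^6 / 7060 s = 289 W/m².

290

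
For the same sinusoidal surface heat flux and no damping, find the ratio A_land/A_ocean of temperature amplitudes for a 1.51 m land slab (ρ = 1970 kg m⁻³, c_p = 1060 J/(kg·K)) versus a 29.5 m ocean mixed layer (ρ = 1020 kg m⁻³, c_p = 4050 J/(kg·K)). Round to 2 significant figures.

C_ocean = 1020 × 4050 × 29.5 = 1.22×10^8 J/(m²·K).
C_land = 1970 × 1060 × 1.51 = 3.15×10^6 J/(m²·K).
Undamped amplitude ∝ 1/C, so A_land/A_ocean = C_ocean/C_land = 38.6.

39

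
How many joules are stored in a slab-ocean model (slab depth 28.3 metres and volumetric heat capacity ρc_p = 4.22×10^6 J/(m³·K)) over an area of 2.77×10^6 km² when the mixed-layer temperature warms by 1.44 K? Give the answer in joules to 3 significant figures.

4.76×10^20 J

Areal heat capacity C = ρc_p × D = 4.22×10^6 × 28.3 = 1.19×10^8 J/(m²·K).
Heat per unit area: q = C ΔT = 1.19×10^8 × 1.44 = 1.72×10^8 J/m².
Total heat: Q = q × A = 1.72×10^8 × (2.77×10^6 × 10⁶ m²) = 4.76×10^20 J.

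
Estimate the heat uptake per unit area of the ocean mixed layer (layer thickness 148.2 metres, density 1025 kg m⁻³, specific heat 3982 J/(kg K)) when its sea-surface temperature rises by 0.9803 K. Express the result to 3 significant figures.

5.93×10^8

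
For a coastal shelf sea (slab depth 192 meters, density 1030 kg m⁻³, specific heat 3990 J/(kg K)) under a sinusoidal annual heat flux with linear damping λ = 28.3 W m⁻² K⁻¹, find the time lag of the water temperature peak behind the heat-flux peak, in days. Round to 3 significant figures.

Areal heat capacity C = ρ c_p D = 1030 × 3990 × 192 = 7.89×10^8 J/(m^2 K).
ω = 2π / 3.15×10^7 s = 1.99×10^-7 s⁻¹.
Phase lag φ = arctan(Cω/λ) = arctan(157/28.3) = 1.39 rad.
Time lag = φ / ω = 1.39 / 1.99×10^-7 = 6.99×10^6 s = 80.9 days.

80.9 days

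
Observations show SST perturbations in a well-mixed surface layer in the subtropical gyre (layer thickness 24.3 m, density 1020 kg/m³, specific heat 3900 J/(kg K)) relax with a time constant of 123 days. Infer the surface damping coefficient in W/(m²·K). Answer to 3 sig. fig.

9.10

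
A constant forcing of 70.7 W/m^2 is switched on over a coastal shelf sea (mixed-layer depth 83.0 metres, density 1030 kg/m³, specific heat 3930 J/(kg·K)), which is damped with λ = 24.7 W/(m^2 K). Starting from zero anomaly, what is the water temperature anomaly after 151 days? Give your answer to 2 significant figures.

Areal heat capacity C = ρ c_p D = 1030 × 3930 × 83.0 = 3.36×10^8 J/(m^2 K).
τ = C / λ = 3.36×10^8 / 24.7 = 1.36×10^7 s.
Equilibrium anomaly ΔT_eq = F / λ = 70.7 / 24.7 = 2.86 K.
t = 151 days = 1.30×10^7 s, so t/τ = 0.959.
ΔT(t) = ΔT_eq (1 − e^(−t/τ)) = 2.86 × (1 − e^−0.959) = 1.77 K.

1.8 K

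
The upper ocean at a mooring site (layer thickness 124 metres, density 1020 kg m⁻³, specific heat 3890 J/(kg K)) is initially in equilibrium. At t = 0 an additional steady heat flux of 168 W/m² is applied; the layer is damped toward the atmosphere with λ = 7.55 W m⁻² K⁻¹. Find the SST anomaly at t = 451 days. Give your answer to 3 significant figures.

10.0 K

Areal heat capacity C = ρ c_p D = 1020 × 3890 × 124 = 4.92×10^8 J/(m^2 K).
τ = C / λ = 4.92×10^8 / 7.55 = 6.52×10^7 s.
Equilibrium anomaly ΔT_eq = F / λ = 168 / 7.55 = 22.3 K.
t = 451 days = 3.90×10^7 s, so t/τ = 0.598.
ΔT(t) = ΔT_eq (1 − e^(−t/τ)) = 22.3 × (1 − e^−0.598) = 10.0 K.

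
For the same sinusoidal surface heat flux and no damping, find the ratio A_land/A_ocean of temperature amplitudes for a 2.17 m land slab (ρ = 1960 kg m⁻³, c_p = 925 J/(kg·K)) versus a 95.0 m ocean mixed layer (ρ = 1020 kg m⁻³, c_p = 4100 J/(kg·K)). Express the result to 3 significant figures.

C_ocean = 1020 × 4100 × 95.0 = 3.97×10^8 J/(m²·K).
C_land = 1960 × 925 × 2.17 = 3.93×10^6 J/(m²·K).
Undamped amplitude ∝ 1/C, so A_land/A_ocean = C_ocean/C_land = 101.

101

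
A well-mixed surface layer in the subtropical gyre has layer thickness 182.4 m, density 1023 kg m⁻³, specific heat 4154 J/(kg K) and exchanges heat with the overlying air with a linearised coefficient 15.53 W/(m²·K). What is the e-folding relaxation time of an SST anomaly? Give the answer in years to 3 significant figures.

Areal heat capacity C = ρ c_p D = 1023 × 4154 × 182.4 = 7.75×10^8 J/(m²·K).
Relaxation time τ = C / λ = 7.75×10^8 / 15.53 = 4.99×10^7 s.
In years: 4.99×10^7 s / (3.156×10^7 s/year) = 1.58 years.

1.58 years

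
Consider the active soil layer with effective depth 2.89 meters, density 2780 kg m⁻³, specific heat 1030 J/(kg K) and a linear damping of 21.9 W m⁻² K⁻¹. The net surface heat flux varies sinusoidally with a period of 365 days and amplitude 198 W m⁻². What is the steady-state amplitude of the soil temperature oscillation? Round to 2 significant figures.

9.0 K

Areal heat capacity C = ρ c_p D = 2780 × 1030 × 2.89 = 8.28×10^6 J/(m^2 K).
Angular frequency ω = 2π / T = 2π / 3.15×10^7 s = 1.99×10^-7 s⁻¹.
√((Cω)² + λ²) = √((1.65)² + 21.9²) = 22.0 W/(m²·K).
Amplitude A = F₀ / √((Cω)²+λ²) = 198 / 22.0 = 9.02 K.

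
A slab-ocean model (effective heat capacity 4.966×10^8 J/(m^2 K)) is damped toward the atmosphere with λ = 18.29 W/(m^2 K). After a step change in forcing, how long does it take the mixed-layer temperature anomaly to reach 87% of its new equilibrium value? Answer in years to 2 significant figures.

1.8 years

Areal heat capacity C = 4.966×10^8 J/(m^2 K) (given).
τ = C / λ = 4.97×10^8 / 18.29 = 2.72×10^7 s.
Fraction reached: 1 − e^(−t/τ) = 0.87 ⇒ t = −τ ln(1 − 0.87) = τ × 2.04.
t = 5.54×10^7 s = 1.76 years.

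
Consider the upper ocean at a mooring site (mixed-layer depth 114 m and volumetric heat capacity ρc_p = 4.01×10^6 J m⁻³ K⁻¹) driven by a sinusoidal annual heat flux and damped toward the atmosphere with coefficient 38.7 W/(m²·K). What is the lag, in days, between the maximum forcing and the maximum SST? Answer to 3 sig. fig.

Areal heat capacity C = ρc_p × D = 4.01×10^6 × 114 = 4.57×10^8 J m⁻² K⁻¹.
ω = 2π / 3.15×10^7 s = 1.99×10^-7 s⁻¹.
Phase lag φ = arctan(Cω/λ) = arctan(91.1/38.7) = 1.17 rad.
Time lag = φ / ω = 1.17 / 1.99×10^-7 = 5.87×10^6 s = 67.9 days.

67.9 days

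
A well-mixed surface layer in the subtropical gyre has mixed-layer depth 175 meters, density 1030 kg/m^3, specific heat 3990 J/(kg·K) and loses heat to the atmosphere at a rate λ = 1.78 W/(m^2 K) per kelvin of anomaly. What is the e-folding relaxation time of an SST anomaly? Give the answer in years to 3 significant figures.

12.8 years

Areal heat capacity C = ρ c_p D = 1030 × 3990 × 175 = 7.19×10^8 J/(m²·K).
Relaxation time τ = C / λ = 7.19×10^8 / 1.78 = 4.04×10^8 s.
In years: 4.04×10^8 s / (3.156×10^7 s/year) = 12.8 years.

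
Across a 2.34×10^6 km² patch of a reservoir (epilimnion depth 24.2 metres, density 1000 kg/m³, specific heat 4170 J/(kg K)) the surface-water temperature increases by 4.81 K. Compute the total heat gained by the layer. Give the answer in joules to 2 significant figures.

Areal heat capacity C = ρ c_p D = 1000 × 4170 × 24.2 = 1.01×10^8 J m⁻² K⁻¹.
Heat per unit area: q = C ΔT = 1.01×10^8 × 4.81 = 4.85×10^8 J/m².
Total heat: Q = q × A = 4.85×10^8 × (2.34×10^6 × 10⁶ m²) = 1.14×10^21 J.

1.1×10^21 J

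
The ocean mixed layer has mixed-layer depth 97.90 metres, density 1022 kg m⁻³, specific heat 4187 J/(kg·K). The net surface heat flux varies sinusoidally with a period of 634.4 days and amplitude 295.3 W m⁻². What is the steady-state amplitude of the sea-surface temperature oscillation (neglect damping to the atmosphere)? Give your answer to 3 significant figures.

Areal heat capacity C = ρ c_p D = 1022 × 4187 × 97.90 = 4.19×10^8 J/(m^2 K).
Angular frequency ω = 2π / T = 2π / 5.48×10^7 s = 1.15×10^-7 s⁻¹.
Cω = 4.19×10^8 × 1.15×10^-7 = 48.0 W/(m²·K).
Amplitude A = F₀ / (Cω) = 295.3 / 48.0 = 6.15 K.

6.15 K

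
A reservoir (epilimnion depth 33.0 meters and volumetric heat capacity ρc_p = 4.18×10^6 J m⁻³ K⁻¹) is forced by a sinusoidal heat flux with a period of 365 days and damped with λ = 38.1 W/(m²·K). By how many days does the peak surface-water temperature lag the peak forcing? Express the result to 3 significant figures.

Areal heat capacity C = ρc_p × D = 4.18×10^6 × 33.0 = 1.38×10^8 J/(m^2 K).
ω = 2π / 3.15×10^7 s = 1.99×10^-7 s⁻¹.
Phase lag φ = arctan(Cω/λ) = arctan(27.5/38.1) = 0.625 rad.
Time lag = φ / ω = 0.625 / 1.99×10^-7 = 3.14×10^6 s = 36.3 days.

36.3 days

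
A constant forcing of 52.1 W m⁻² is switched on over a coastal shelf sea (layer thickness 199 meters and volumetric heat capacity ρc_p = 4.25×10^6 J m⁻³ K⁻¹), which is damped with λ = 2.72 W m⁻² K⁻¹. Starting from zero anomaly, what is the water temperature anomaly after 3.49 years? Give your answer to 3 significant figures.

Areal heat capacity C = ρc_p × D = 4.25×10^6 × 199 = 8.46×10^8 J m⁻² K⁻¹.
τ = C / λ = 8.46×10^8 / 2.72 = 3.11×10^8 s.
Equilibrium anomaly ΔT_eq = F / λ = 52.1 / 2.72 = 19.2 K.
t = 3.49 years = 1.10×10^8 s, so t/τ = 0.354.
ΔT(t) = ΔT_eq (1 − e^(−t/τ)) = 19.2 × (1 − e^−0.354) = 5.71 K.

5.71 K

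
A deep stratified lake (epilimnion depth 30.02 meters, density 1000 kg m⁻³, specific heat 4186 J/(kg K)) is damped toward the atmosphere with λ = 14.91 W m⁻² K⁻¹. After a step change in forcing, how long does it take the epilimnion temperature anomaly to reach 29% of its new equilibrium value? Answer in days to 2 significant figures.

33 days

Areal heat capacity C = ρ c_p D = 1000 × 4186 × 30.02 = 1.26×10^8 J/(m^2 K).
τ = C / λ = 1.26×10^8 / 14.91 = 8.43×10^6 s.
Fraction reached: 1 − e^(−t/τ) = 0.29 ⇒ t = −τ ln(1 − 0.29) = τ × 0.342.
t = 2.89×10^6 s = 33.4 days.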